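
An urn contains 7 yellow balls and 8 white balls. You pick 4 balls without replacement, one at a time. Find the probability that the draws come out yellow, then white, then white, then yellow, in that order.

14/195

Chain rule:
P = 7/15 × 8/14 × 7/13 × 6/12 = 2352/32760 = 14/195.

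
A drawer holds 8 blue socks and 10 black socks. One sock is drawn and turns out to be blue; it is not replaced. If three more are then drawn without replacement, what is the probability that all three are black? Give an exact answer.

With the first sock removed, 10 black remain out of 17.
P = 10/17 × 9/16 × 8/15 = 720/4080 = 3/17.

3/17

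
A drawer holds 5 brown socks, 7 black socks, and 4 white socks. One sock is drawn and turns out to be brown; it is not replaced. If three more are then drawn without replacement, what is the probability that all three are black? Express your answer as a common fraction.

1/13

After the first draw, 7 of the remaining 15 socks are black.
P = 7/15 × 6/14 × 5/13 = 210/2730 = 1/13.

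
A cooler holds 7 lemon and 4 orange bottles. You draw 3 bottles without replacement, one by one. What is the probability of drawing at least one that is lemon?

161/165

P(no lemon) = 4/11 × 3/10 × 2/9 = 24/990 = 4/165.
P(at least one) = 1 − 4/165 = 161/165.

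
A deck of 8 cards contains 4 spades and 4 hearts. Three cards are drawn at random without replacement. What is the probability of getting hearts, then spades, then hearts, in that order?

1/7

Multiply the probability of each draw given the previous ones:
P = 4/8 × 4/7 × 3/6 = 48/336 = 1/7.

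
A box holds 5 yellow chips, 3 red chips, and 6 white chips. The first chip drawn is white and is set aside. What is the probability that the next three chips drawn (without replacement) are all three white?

After the first draw, 5 of the remaining 13 chips are white.
P = 5/13 × 4/12 × 3/11 = 60/1716 = 5/143.

5/143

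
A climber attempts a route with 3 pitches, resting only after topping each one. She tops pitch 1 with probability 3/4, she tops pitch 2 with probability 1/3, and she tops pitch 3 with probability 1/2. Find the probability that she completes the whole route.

1/8

The events are sequential, so multiply the conditional probabilities:
P = 3/4 × 1/3 × 1/2 = 3/24 = 1/8.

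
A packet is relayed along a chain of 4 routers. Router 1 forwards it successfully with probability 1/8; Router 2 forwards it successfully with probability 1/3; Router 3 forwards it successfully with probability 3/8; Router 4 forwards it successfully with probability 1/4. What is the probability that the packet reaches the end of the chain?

Multiplying along the chain,
P = 1/8 × 1/3 × 3/8 × 1/4 = 3/768 = 1/256.

1/256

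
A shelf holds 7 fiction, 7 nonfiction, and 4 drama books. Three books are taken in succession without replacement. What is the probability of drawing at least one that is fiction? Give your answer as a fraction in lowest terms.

217/272

P(no fiction) = 11/18 × 10/17 × 9/16 = 990/4896 = 55/272.
P(at least one) = 1 − 55/272 = 217/272.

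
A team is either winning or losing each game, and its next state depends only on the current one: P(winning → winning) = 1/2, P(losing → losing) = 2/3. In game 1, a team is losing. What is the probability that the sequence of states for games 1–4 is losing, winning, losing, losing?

1/9

Game 1 is given. For each transition, use the conditional probability from the current state:
P(winning | losing) = 1/3; P(losing | winning) = 1/2; P(losing | losing) = 2/3.
P = 1/3 × 1/2 × 2/3 = 2/18 = 1/9.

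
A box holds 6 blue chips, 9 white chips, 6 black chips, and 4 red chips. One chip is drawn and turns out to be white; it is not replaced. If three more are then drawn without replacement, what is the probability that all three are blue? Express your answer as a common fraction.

With the first chip removed, 6 blue remain out of 24.
P = 6/24 × 5/23 × 4/22 = 120/12144 = 5/506.

5/506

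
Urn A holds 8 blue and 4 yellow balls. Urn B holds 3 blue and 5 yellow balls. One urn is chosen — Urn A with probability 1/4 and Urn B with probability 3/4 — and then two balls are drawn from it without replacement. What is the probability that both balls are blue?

689/3696

From Urn A: P(both blue) = (8/12)(7/11) = 14/33.
From Urn B: P(both blue) = (3/8)(2/7) = 3/28.
Total probability = (1/4)(14/33) + (3/4)(3/28) = 689/3696.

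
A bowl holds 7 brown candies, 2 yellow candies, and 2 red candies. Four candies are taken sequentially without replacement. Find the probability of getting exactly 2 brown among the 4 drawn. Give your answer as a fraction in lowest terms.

One ordering (brown drawn first) has probability 7/11 × 6/10 × 4/9 × 3/8 = 504/7920 = 7/110.
There are C(4,2) = 6 such orderings, each equally likely, so P = 6 × 7/110 = 21/55.

21/55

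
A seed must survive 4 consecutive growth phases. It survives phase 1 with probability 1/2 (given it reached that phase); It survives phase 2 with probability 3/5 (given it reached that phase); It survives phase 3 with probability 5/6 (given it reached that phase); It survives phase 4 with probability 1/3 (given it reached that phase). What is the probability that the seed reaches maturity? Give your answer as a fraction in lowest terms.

1/12

The events are sequential, so multiply the conditional probabilities:
P = 1/2 × 3/5 × 5/6 × 1/3 = 15/180 = 1/12.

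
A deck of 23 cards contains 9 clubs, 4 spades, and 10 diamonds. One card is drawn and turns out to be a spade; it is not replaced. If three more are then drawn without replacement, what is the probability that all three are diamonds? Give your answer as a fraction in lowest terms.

After the first draw, 10 of the remaining 22 cards are diamonds.
P = 10/22 × 9/21 × 8/20 = 720/9240 = 6/77.

6/77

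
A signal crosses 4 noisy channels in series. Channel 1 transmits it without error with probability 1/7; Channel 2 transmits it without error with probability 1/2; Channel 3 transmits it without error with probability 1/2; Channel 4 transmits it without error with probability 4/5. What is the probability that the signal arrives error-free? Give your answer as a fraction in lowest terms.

1/35

The events are sequential, so multiply the conditional probabilities:
P = 1/7 × 1/2 × 1/2 × 4/5 = 4/140 = 1/35.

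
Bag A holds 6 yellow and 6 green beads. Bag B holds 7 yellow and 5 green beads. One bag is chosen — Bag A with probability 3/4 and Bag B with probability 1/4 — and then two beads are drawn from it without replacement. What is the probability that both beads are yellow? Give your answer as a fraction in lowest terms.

From Bag A: P(both yellow) = (6/12)(5/11) = 5/22.
From Bag B: P(both yellow) = (7/12)(6/11) = 7/22.
Total probability = (3/4)(5/22) + (1/4)(7/22) = 1/4.

1/4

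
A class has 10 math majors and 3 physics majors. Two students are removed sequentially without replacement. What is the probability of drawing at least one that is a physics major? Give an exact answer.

P(no physics majors) = 10/13 × 9/12 = 90/156 = 15/26.
P(at least one) = 1 − 15/26 = 11/26.

11/26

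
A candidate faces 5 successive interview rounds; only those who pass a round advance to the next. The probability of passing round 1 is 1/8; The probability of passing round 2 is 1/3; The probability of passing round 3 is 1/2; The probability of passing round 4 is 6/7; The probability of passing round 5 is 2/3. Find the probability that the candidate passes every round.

The events are sequential, so multiply the conditional probabilities:
P = 1/8 × 1/3 × 1/2 × 6/7 × 2/3 = 12/1008 = 1/84.

1/84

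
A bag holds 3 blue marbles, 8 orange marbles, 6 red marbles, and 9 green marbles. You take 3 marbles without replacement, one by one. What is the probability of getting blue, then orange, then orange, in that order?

Chain rule:
P = 3/26 × 8/25 × 7/24 = 168/15600 = 7/650.

7/650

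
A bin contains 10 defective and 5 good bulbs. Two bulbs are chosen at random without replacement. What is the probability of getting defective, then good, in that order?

Chain rule:
P = 10/15 × 5/14 = 50/210 = 5/21.

5/21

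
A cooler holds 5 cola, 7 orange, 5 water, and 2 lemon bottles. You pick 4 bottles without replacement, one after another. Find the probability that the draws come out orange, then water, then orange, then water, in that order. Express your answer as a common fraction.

Each draw changes the counts, so multiply the conditional probabilities along the sequence:
P = 7/19 × 5/18 × 6/17 × 4/16 = 840/93024 = 35/3876.

35/3876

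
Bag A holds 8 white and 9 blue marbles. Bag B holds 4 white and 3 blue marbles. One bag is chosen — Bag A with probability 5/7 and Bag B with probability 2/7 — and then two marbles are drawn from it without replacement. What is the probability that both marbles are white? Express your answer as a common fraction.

From Bag A: P(both white) = (8/17)(7/16) = 7/34.
From Bag B: P(both white) = (4/7)(3/6) = 2/7.
Total probability = (5/7)(7/34) + (2/7)(2/7) = 381/1666.

381/1666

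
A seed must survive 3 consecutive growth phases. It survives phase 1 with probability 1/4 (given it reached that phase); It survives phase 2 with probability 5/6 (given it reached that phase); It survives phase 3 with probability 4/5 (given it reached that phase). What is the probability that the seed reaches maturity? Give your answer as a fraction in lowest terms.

1/6

Multiplying along the chain,
P = 1/4 × 5/6 × 4/5 = 20/120 = 1/6.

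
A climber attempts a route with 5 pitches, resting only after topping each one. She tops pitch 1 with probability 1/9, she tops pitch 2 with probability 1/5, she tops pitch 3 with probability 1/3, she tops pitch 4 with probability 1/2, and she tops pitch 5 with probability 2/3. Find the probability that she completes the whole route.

1/405

Multiplying along the chain,
P = 1/9 × 1/5 × 1/3 × 1/2 × 2/3 = 2/810 = 1/405.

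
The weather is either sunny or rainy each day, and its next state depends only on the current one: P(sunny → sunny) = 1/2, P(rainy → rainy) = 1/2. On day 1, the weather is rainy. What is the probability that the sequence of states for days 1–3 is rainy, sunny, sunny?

1/4

Day 1 is given. For each transition, use the conditional probability from the current state:
P(sunny | rainy) = 1/2; P(sunny | sunny) = 1/2.
P = 1/2 × 1/2 = 1/4.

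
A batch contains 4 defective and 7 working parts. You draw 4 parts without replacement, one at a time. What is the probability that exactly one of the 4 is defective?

14/33

One ordering (defective drawn first) has probability 4/11 × 7/10 × 6/9 × 5/8 = 840/7920 = 7/66.
There are C(4,1) = 4 such orderings, each equally likely, so P = 4 × 7/66 = 14/33.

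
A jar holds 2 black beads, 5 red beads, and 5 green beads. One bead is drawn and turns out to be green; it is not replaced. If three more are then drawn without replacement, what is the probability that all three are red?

With the first bead removed, 5 red remain out of 11.
P = 5/11 × 4/10 × 3/9 = 60/990 = 2/33.

2/33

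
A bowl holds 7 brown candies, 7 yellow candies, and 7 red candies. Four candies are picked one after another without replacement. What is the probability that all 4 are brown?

1/171

P(every draw is brown) = 7/21 × 6/20 × 5/19 × 4/18 = 840/143640 = 1/171.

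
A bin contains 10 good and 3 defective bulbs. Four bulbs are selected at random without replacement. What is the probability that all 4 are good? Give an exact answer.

P(every draw is good) = 10/13 × 9/12 × 8/11 × 7/10 = 5040/17160 = 42/143.

42/143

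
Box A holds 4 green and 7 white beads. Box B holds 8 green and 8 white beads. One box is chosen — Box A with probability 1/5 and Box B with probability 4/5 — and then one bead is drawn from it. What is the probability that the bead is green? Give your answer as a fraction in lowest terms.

26/55

From Box A: P(green) = 4/11.
From Box B: P(green) = 8/16.
Total probability = (1/5)(4/11) + (4/5)(8/16) = 26/55.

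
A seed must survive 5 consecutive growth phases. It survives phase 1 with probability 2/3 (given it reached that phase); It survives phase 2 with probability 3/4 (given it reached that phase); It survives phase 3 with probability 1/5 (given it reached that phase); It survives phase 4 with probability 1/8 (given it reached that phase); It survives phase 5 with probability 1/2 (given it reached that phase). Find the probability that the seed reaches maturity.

1/160

Multiplying along the chain,
P = 2/3 × 3/4 × 1/5 × 1/8 × 1/2 = 6/960 = 1/160.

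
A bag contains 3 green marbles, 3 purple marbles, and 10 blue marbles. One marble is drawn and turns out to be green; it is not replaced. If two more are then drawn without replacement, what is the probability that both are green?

1/105

After the first draw, 2 of the remaining 15 marbles are green.
P = 2/15 × 1/14 = 2/210 = 1/105.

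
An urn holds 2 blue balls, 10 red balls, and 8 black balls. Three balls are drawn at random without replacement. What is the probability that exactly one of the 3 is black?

44/95

One ordering (black drawn first) has probability 8/20 × 12/19 × 11/18 = 1056/6840 = 44/285.
There are C(3,1) = 3 such orderings, each equally likely, so P = 3 × 44/285 = 44/95.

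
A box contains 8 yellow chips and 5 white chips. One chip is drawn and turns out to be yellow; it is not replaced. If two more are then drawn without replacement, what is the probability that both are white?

After the first draw, 5 of the remaining 12 chips are white.
P = 5/12 × 4/11 = 20/132 = 5/33.

5/33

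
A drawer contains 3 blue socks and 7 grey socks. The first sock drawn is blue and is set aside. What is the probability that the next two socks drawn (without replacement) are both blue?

1/36

With the first sock removed, 2 blue remain out of 9.
P = 2/9 × 1/8 = 2/72 = 1/36.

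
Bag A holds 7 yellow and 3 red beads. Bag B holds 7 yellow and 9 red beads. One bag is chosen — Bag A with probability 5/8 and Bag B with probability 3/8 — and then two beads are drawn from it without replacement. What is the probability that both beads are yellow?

From Bag A: P(both yellow) = (7/10)(6/9) = 7/15.
From Bag B: P(both yellow) = (7/16)(6/15) = 7/40.
Total probability = (5/8)(7/15) + (3/8)(7/40) = 343/960.

343/960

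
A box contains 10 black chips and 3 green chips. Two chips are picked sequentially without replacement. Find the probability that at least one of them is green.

P(no green) = 10/13 × 9/12 = 90/156 = 15/26.
P(at least one) = 1 − 15/26 = 11/26.

11/26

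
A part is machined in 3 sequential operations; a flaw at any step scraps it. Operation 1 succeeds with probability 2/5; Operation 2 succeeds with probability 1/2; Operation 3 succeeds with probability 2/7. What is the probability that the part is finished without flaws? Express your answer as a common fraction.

Each stage is reached only if all earlier stages succeed, so
P = 2/5 × 1/2 × 2/7 = 4/70 = 2/35.

2/35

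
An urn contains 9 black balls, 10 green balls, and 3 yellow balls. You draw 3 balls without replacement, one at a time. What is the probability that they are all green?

6/77

P = 10/22 × 9/21 × 8/20 = 720/9240 = 6/77.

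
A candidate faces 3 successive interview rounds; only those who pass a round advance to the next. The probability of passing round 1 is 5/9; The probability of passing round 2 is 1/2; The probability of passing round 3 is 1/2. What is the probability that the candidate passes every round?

5/36

Each stage is reached only if all earlier stages succeed, so
P = 5/9 × 1/2 × 1/2 = 5/36.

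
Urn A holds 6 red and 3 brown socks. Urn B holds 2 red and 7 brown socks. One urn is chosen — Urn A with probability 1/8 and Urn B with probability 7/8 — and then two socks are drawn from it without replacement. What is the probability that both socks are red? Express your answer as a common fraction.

11/144

From Urn A: P(both red) = (6/9)(5/8) = 5/12.
From Urn B: P(both red) = (2/9)(1/8) = 1/36.
Total probability = (1/8)(5/12) + (7/8)(1/36) = 11/144.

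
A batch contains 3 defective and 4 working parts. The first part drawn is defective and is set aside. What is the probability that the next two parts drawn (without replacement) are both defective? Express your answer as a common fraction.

With the first part removed, 2 defective remain out of 6.
P = 2/6 × 1/5 = 2/30 = 1/15.

1/15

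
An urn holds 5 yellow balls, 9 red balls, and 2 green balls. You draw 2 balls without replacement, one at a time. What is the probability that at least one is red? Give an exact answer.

P(no red) = 7/16 × 6/15 = 42/240 = 7/40.
P(at least one) = 1 − 7/40 = 33/40.

33/40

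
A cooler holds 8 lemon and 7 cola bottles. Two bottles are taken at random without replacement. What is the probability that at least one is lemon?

4/5

P(no lemon) = 7/15 × 6/14 = 42/210 = 1/5.
P(at least one) = 1 − 1/5 = 4/5.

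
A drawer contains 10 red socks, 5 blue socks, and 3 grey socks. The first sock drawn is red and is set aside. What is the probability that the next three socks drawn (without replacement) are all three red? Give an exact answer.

21/170

With the first sock removed, 9 red remain out of 17.
P = 9/17 × 8/16 × 7/15 = 504/4080 = 21/170.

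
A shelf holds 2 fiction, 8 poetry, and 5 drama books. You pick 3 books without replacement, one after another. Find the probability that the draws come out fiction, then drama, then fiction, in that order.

Each draw changes the counts, so multiply the conditional probabilities along the sequence:
P = 2/15 × 5/14 × 1/13 = 10/2730 = 1/273.

1/273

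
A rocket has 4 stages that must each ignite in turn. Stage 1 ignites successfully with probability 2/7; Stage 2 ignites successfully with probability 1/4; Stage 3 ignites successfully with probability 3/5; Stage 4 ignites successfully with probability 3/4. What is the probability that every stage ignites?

9/280

Multiplying along the chain,
P = 2/7 × 1/4 × 3/5 × 3/4 = 18/560 = 9/280.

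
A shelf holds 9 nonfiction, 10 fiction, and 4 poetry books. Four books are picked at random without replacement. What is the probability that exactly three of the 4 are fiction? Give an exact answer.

One ordering (fiction drawn first) has probability 10/23 × 9/22 × 8/21 × 13/20 = 9360/212520 = 78/1771.
There are C(4,3) = 4 such orderings, each equally likely, so P = 4 × 78/1771 = 312/1771.

312/1771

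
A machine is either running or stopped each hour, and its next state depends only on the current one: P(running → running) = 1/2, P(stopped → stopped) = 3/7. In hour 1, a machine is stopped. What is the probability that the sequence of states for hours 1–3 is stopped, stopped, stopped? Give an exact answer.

Hour 1 is given. For each transition, use the conditional probability from the current state:
P(stopped | stopped) = 3/7; P(stopped | stopped) = 3/7.
P = 3/7 × 3/7 = 9/49.

9/49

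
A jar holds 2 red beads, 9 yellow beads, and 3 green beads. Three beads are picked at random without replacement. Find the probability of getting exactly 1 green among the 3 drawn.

165/364

One ordering (green drawn first) has probability 3/14 × 11/13 × 10/12 = 330/2184 = 55/364.
There are C(3,1) = 3 such orderings, each equally likely, so P = 3 × 55/364 = 165/364.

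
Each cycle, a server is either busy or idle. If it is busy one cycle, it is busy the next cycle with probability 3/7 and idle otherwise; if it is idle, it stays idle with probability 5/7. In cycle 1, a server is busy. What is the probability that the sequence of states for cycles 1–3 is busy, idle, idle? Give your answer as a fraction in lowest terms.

Cycle 1 is given. For each transition, use the conditional probability from the current state:
P(idle | busy) = 4/7; P(idle | idle) = 5/7.
P = 4/7 × 5/7 = 20/49.

20/49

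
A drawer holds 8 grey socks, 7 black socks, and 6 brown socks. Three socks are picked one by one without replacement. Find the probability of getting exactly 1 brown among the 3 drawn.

One ordering (brown drawn first) has probability 6/21 × 15/20 × 14/19 = 1260/7980 = 3/19.
There are C(3,1) = 3 such orderings, each equally likely, so P = 3 × 3/19 = 9/19.

9/19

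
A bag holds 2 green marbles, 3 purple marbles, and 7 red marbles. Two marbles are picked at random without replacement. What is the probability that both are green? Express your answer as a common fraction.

P(all green) = 2/12 × 1/11 = 2/132 = 1/66.

1/66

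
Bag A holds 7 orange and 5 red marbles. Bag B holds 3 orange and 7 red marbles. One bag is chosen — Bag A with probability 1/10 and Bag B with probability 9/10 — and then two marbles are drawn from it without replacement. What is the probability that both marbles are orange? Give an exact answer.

101/1100

From Bag A: P(both orange) = (7/12)(6/11) = 7/22.
From Bag B: P(both orange) = (3/10)(2/9) = 1/15.
Total probability = (1/10)(7/22) + (9/10)(1/15) = 101/1100.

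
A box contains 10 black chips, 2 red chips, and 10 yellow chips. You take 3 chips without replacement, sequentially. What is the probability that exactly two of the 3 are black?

One ordering (black drawn first) has probability 10/22 × 9/21 × 12/20 = 1080/9240 = 9/77.
There are C(3,2) = 3 such orderings, each equally likely, so P = 3 × 9/77 = 27/77.

27/77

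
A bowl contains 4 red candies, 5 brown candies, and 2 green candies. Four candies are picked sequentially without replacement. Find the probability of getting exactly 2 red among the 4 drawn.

21/55

One ordering (red drawn first) has probability 4/11 × 3/10 × 7/9 × 6/8 = 504/7920 = 7/110.
There are C(4,2) = 6 such orderings, each equally likely, so P = 6 × 7/110 = 21/55.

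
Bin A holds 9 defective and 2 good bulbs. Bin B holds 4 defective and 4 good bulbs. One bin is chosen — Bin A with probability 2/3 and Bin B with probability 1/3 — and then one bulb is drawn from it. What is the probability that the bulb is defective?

From Bin A: P(defective) = 9/11.
From Bin B: P(defective) = 4/8.
Total probability = (2/3)(9/11) + (1/3)(4/8) = 47/66.

47/66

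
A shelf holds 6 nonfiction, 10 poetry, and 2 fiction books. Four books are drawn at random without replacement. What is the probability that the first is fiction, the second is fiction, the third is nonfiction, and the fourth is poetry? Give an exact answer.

Multiply the probability of each draw given the previous ones:
P = 2/18 × 1/17 × 6/16 × 10/15 = 120/73440 = 1/612.

1/612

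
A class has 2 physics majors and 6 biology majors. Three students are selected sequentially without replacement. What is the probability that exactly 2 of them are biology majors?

One ordering (biology majors drawn first) has probability 6/8 × 5/7 × 2/6 = 60/336 = 5/28.
There are C(3,2) = 3 such orderings, each equally likely, so P = 3 × 5/28 = 15/28.

15/28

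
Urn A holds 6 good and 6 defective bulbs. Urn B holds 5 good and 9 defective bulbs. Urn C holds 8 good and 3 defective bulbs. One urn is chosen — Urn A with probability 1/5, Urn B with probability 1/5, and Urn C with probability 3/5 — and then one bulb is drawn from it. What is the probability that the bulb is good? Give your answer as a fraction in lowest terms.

234/385

From Urn A: P(good) = 6/12.
From Urn B: P(good) = 5/14.
From Urn C: P(good) = 8/11.
Total probability = (1/5)(6/12) + (1/5)(5/14) + (3/5)(8/11) = 234/385.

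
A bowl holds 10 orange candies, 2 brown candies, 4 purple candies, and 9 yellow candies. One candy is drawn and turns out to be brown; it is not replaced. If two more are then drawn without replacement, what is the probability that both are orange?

15/92

After the first draw, 10 of the remaining 24 candies are orange.
P = 10/24 × 9/23 = 90/552 = 15/92.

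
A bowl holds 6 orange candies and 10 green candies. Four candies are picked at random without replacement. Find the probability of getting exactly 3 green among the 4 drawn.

One ordering (green drawn first) has probability 10/16 × 9/15 × 8/14 × 6/13 = 4320/43680 = 9/91.
There are C(4,3) = 4 such orderings, each equally likely, so P = 4 × 9/91 = 36/91.

36/91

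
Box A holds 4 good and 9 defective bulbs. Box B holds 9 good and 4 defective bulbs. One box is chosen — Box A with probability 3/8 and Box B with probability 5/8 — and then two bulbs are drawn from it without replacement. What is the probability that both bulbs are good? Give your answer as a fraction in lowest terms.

From Box A: P(both good) = (4/13)(3/12) = 1/13.
From Box B: P(both good) = (9/13)(8/12) = 6/13.
Total probability = (3/8)(1/13) + (5/8)(6/13) = 33/104.

33/104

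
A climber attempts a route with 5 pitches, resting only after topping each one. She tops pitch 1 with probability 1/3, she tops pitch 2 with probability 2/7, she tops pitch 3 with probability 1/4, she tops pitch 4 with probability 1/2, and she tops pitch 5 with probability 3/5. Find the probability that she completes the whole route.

Multiplying along the chain,
P = 1/3 × 2/7 × 1/4 × 1/2 × 3/5 = 6/840 = 1/140.

1/140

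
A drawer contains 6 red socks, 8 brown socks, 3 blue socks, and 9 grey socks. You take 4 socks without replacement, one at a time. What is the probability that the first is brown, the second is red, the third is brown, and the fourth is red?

Multiply the probability of each draw given the previous ones:
P = 8/26 × 6/25 × 7/24 × 5/23 = 1680/358800 = 7/1495.

7/1495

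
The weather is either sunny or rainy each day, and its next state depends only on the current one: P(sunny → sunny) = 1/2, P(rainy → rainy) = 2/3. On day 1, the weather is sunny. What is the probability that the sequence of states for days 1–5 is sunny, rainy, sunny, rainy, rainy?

Day 1 is given. For each transition, use the conditional probability from the current state:
P(rainy | sunny) = 1/2; P(sunny | rainy) = 1/3; P(rainy | sunny) = 1/2; P(rainy | rainy) = 2/3.
P = 1/2 × 1/3 × 1/2 × 2/3 = 2/36 = 1/18.

1/18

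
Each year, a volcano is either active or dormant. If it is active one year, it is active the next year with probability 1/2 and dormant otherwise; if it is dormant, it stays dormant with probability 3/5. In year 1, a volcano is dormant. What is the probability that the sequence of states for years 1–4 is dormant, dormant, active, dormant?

Year 1 is given. For each transition, use the conditional probability from the current state:
P(dormant | dormant) = 3/5; P(active | dormant) = 2/5; P(dormant | active) = 1/2.
P = 3/5 × 2/5 × 1/2 = 6/50 = 3/25.

3/25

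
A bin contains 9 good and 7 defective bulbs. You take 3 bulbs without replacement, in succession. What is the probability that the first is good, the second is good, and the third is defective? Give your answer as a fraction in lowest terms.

Multiply the probability of each draw given the previous ones:
P = 9/16 × 8/15 × 7/14 = 504/3360 = 3/20.

3/20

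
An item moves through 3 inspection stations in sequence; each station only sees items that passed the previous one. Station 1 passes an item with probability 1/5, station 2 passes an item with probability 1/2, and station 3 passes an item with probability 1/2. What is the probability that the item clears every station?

Each stage is reached only if all earlier stages succeed, so
P = 1/5 × 1/2 × 1/2 = 1/20.

1/20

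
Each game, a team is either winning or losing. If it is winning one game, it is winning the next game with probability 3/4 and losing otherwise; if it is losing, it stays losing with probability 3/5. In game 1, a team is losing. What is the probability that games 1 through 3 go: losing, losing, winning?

Game 1 is given. For each transition, use the conditional probability from the current state:
P(losing | losing) = 3/5; P(winning | losing) = 2/5.
P = 3/5 × 2/5 = 6/25.

6/25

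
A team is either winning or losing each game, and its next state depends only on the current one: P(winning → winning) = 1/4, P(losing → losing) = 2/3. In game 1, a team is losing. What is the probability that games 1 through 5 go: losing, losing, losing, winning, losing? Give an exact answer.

1/9

Game 1 is given. For each transition, use the conditional probability from the current state:
P(losing | losing) = 2/3; P(losing | losing) = 2/3; P(winning | losing) = 1/3; P(losing | winning) = 3/4.
P = 2/3 × 2/3 × 1/3 × 3/4 = 12/108 = 1/9.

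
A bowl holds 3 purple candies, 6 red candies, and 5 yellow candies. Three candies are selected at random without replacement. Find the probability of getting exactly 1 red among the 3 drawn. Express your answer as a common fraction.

6/13

One ordering (red drawn first) has probability 6/14 × 8/13 × 7/12 = 336/2184 = 2/13.
There are C(3,1) = 3 such orderings, each equally likely, so P = 3 × 2/13 = 6/13.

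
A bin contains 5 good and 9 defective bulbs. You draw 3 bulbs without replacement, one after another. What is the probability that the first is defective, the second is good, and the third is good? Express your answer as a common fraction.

Each draw changes the counts, so multiply the conditional probabilities along the sequence:
P = 9/14 × 5/13 × 4/12 = 180/2184 = 15/182.

15/182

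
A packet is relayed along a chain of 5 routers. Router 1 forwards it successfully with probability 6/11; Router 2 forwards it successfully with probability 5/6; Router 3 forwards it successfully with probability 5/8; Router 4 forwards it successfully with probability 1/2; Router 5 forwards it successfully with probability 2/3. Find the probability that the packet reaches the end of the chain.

25/264

The events are sequential, so multiply the conditional probabilities:
P = 6/11 × 5/6 × 5/8 × 1/2 × 2/3 = 300/3168 = 25/264.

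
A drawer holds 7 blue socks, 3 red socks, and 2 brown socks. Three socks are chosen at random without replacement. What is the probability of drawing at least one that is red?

P(no red) = 9/12 × 8/11 × 7/10 = 504/1320 = 21/55.
P(at least one) = 1 − 21/55 = 34/55.

34/55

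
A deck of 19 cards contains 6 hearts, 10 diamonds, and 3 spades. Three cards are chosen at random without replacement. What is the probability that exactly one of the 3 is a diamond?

120/323

One ordering (a diamond drawn first) has probability 10/19 × 9/18 × 8/17 = 720/5814 = 40/323.
There are C(3,1) = 3 such orderings, each equally likely, so P = 3 × 40/323 = 120/323.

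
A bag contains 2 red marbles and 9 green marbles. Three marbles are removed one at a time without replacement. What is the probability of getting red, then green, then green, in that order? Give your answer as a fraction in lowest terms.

8/55

Each draw changes the counts, so multiply the conditional probabilities along the sequence:
P = 2/11 × 9/10 × 8/9 = 144/990 = 8/55.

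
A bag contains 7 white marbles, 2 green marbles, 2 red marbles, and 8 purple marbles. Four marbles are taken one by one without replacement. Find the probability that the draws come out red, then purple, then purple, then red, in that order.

Multiply the probability of each draw given the previous ones:
P = 2/19 × 8/18 × 7/17 × 1/16 = 112/93024 = 7/5814.

7/5814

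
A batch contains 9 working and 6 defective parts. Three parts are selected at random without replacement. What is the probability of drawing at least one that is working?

P(no working) = 6/15 × 5/14 × 4/13 = 120/2730 = 4/91.
P(at least one) = 1 − 4/91 = 87/91.

87/91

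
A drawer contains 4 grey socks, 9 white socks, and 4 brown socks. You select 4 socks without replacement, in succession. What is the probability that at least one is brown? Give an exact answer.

333/476

P(no brown) = 13/17 × 12/16 × 11/15 × 10/14 = 17160/57120 = 143/476.
P(at least one) = 1 − 143/476 = 333/476.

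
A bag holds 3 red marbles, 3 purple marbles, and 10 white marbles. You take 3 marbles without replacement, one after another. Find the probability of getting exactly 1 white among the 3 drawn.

One ordering (white drawn first) has probability 10/16 × 6/15 × 5/14 = 300/3360 = 5/56.
There are C(3,1) = 3 such orderings, each equally likely, so P = 3 × 5/56 = 15/56.

15/56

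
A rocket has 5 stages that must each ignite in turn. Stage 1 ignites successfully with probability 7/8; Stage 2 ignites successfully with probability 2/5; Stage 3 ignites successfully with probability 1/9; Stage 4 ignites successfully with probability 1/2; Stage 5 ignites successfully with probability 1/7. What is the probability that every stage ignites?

1/360

The events are sequential, so multiply the conditional probabilities:
P = 7/8 × 2/5 × 1/9 × 1/2 × 1/7 = 14/5040 = 1/360.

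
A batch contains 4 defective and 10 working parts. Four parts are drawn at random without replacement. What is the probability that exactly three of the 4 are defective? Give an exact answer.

40/1001

One ordering (defective drawn first) has probability 4/14 × 3/13 × 2/12 × 10/11 = 240/24024 = 10/1001.
There are C(4,3) = 4 such orderings, each equally likely, so P = 4 × 10/1001 = 40/1001.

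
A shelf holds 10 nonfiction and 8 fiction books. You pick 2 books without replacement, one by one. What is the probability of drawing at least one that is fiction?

P(no fiction) = 10/18 × 9/17 = 90/306 = 5/17.
P(at least one) = 1 − 5/17 = 12/17.

12/17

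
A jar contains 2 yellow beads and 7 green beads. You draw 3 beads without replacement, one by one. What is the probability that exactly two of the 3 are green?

1/2

One ordering (green drawn first) has probability 7/9 × 6/8 × 2/7 = 84/504 = 1/6.
There are C(3,2) = 3 such orderings, each equally likely, so P = 3 × 1/6 = 1/2.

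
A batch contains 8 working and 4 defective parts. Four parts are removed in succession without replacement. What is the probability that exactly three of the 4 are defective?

One ordering (defective drawn first) has probability 4/12 × 3/11 × 2/10 × 8/9 = 192/11880 = 8/495.
There are C(4,3) = 4 such orderings, each equally likely, so P = 4 × 8/495 = 32/495.

32/495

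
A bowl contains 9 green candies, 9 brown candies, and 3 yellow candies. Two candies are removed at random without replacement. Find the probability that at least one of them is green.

P(no green) = 12/21 × 11/20 = 132/420 = 11/35.
P(at least one) = 1 − 11/35 = 24/35.

24/35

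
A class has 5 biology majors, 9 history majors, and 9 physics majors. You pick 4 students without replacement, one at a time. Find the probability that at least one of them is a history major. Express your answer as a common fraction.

102/115

P(no history majors) = 14/23 × 13/22 × 12/21 × 11/20 = 24024/212520 = 13/115.
P(at least one) = 1 − 13/115 = 102/115.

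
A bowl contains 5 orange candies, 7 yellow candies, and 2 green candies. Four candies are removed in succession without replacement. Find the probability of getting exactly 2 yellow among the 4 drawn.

63/143

One ordering (yellow drawn first) has probability 7/14 × 6/13 × 7/12 × 6/11 = 1764/24024 = 21/286.
There are C(4,2) = 6 such orderings, each equally likely, so P = 6 × 21/286 = 63/143.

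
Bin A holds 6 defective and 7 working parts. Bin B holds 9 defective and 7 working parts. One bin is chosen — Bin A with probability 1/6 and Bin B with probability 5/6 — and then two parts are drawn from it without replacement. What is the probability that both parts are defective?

11/39

From Bin A: P(both defective) = (6/13)(5/12) = 5/26.
From Bin B: P(both defective) = (9/16)(8/15) = 3/10.
Total probability = (1/6)(5/26) + (5/6)(3/10) = 11/39.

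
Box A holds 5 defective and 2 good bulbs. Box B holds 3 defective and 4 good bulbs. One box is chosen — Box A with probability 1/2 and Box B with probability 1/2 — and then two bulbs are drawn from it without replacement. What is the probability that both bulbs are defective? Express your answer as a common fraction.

From Box A: P(both defective) = (5/7)(4/6) = 10/21.
From Box B: P(both defective) = (3/7)(2/6) = 1/7.
Total probability = (1/2)(10/21) + (1/2)(1/7) = 13/42.

13/42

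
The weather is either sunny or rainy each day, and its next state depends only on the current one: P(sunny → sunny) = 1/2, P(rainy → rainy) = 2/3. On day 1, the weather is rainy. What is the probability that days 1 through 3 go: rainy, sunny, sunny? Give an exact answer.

Day 1 is given. For each transition, use the conditional probability from the current state:
P(sunny | rainy) = 1/3; P(sunny | sunny) = 1/2.
P = 1/3 × 1/2 = 1/6.

1/6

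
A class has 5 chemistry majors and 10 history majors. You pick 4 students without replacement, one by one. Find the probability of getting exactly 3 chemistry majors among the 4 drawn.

20/273

One ordering (chemistry majors drawn first) has probability 5/15 × 4/14 × 3/13 × 10/12 = 600/32760 = 5/273.
There are C(4,3) = 4 such orderings, each equally likely, so P = 4 × 5/273 = 20/273.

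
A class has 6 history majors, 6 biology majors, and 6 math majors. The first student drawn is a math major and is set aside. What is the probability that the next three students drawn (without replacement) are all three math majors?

With the first student removed, 5 math majors remain out of 17.
P = 5/17 × 4/16 × 3/15 = 60/4080 = 1/68.

1/68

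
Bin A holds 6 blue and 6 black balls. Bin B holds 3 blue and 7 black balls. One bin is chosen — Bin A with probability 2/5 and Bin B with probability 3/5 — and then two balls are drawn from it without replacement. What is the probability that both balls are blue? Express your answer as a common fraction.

36/275

From Bin A: P(both blue) = (6/12)(5/11) = 5/22.
From Bin B: P(both blue) = (3/10)(2/9) = 1/15.
Total probability = (2/5)(5/22) + (3/5)(1/15) = 36/275.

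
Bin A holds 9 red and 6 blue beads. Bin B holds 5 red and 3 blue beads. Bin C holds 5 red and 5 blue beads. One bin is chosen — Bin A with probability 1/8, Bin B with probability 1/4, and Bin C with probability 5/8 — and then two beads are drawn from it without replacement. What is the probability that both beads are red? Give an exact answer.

683/2520

From Bin A: P(both red) = (9/15)(8/14) = 12/35.
From Bin B: P(both red) = (5/8)(4/7) = 5/14.
From Bin C: P(both red) = (5/10)(4/9) = 2/9.
Total probability = (1/8)(12/35) + (1/4)(5/14) + (5/8)(2/9) = 683/2520.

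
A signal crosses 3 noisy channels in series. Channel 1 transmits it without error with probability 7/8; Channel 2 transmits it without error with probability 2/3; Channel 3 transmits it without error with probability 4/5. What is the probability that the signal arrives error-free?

The events are sequential, so multiply the conditional probabilities:
P = 7/8 × 2/3 × 4/5 = 56/120 = 7/15.

7/15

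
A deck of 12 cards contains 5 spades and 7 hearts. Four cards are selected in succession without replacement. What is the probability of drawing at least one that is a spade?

92/99

P(no spades) = 7/12 × 6/11 × 5/10 × 4/9 = 840/11880 = 7/99.
P(at least one) = 1 − 7/99 = 92/99.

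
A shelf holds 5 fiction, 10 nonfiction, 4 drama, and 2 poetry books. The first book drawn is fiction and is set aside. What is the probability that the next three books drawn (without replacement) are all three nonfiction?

With the first book removed, 10 nonfiction remain out of 20.
P = 10/20 × 9/19 × 8/18 = 720/6840 = 2/19.

2/19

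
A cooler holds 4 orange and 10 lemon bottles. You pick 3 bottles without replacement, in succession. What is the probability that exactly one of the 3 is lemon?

One ordering (lemon drawn first) has probability 10/14 × 4/13 × 3/12 = 120/2184 = 5/91.
There are C(3,1) = 3 such orderings, each equally likely, so P = 3 × 5/91 = 15/91.

15/91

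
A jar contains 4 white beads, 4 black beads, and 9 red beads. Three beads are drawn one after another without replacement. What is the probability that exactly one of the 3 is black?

39/85

One ordering (black drawn first) has probability 4/17 × 13/16 × 12/15 = 624/4080 = 13/85.
There are C(3,1) = 3 such orderings, each equally likely, so P = 3 × 13/85 = 39/85.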